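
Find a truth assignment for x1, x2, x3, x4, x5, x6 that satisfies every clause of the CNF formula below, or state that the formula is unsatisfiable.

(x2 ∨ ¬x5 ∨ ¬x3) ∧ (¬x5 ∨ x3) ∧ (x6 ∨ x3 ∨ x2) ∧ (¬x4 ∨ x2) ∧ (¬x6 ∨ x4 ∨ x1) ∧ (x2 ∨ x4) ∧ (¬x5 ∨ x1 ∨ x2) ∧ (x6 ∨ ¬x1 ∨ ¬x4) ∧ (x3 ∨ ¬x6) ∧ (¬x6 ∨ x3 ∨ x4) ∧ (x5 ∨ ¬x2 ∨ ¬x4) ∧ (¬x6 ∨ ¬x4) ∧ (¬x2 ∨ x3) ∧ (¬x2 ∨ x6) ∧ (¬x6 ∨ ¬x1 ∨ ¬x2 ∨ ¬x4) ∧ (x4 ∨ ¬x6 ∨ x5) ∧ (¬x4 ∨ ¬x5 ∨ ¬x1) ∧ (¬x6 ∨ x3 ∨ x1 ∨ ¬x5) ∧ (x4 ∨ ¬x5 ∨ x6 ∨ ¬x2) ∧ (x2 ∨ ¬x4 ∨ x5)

x1 ↦ True; x2 ↦ True; x3 ↦ True; x4 ↦ False; x5 ↦ True; x6 ↦ True

Try x5 = True.
(x3) alone gives x3 = True.
(x2) alone gives x2 = True.
(x6) alone gives x6 = True.
(¬x4) alone gives x4 = False.
(x1) alone gives x1 = True.
This assignment satisfies each clause.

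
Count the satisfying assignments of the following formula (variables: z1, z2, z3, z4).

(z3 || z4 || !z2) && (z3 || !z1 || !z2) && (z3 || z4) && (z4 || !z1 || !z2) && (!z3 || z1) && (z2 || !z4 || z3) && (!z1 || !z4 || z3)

4

There are 2^4 = 16 truth assignments over (z1, z2, z3, z4).
Check each against the 7 clauses (columns in the order z1, z2, z3, z4):
  F F F F  ✗ fails (z3 || z4)
  F F F T  ✗ fails (z2 || !z4 || z3)
  F F T F  ✗ fails (!z3 || z1)
  F F T T  ✗ fails (!z3 || z1)
  F T F F  ✗ fails (z3 || z4 || !z2)
  F T F T  ✓ satisfies all
  F T T F  ✗ fails (!z3 || z1)
  F T T T  ✗ fails (!z3 || z1)
  T F F F  ✗ fails (z3 || z4)
  T F F T  ✗ fails (z2 || !z4 || z3)
  T F T F  ✓ satisfies all
  T F T T  ✓ satisfies all
  T T F F  ✗ fails (z3 || z4 || !z2)
  T T F T  ✗ fails (z3 || !z1 || !z2)
  T T T F  ✗ fails (z4 || !z1 || !z2)
  T T T T  ✓ satisfies all
4 of the 16 rows are models.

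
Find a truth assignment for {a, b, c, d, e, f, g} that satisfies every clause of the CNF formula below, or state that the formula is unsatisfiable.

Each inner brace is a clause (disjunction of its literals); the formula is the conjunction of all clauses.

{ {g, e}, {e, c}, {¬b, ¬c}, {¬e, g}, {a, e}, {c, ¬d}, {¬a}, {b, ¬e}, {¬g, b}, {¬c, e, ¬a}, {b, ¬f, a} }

a ↦ False; b ↦ True; c ↦ False; d ↦ False; e ↦ True; f ↦ False; g ↦ True

Unit clause (¬a) forces a = False.
Unit clause (e) forces e = True.
Unit clause (g) forces g = True.
Unit clause (b) forces b = True.
Unit clause (¬c) forces c = False.
Unit clause (¬d) forces d = False.
No clause remains; f is free.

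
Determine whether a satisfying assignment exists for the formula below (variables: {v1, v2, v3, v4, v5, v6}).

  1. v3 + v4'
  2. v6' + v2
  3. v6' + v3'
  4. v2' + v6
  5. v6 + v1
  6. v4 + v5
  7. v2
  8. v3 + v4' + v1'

Unit clause (v2) forces v2 = 1.
Unit clause (v6) forces v6 = 1.
Unit clause (v3') forces v3 = 0.
Unit clause (v4') forces v4 = 0.
Unit clause (v5) forces v5 = 1.
All clauses hold; v1 can take either value.
A satisfying assignment: v1 ↦ 0; v2 ↦ 1; v3 ↦ 0; v4 ↦ 0; v5 ↦ 1; v6 ↦ 1.

Yes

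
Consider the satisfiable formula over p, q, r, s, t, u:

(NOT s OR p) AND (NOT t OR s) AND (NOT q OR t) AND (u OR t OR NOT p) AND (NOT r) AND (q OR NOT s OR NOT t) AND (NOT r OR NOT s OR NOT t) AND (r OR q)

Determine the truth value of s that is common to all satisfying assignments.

Suppose s = false.
(NOT t) alone gives t = false.
(NOT q) alone gives q = false.
(NOT r) alone gives r = false.
But (r) is also a unit clause — contradiction.
So every satisfying assignment has s = True.

True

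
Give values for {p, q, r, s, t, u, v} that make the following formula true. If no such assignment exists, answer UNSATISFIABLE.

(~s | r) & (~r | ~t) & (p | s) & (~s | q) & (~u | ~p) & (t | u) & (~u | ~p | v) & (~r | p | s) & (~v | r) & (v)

p ↦ 0; q ↦ 1; r ↦ 1; s ↦ 1; t ↦ 0; u ↦ 1; v ↦ 1

The clause (v) is unit, so v = 1.
The clause (r) is unit, so r = 1.
The clause (~t) is unit, so t = 0.
The clause (u) is unit, so u = 1.
The clause (~p) is unit, so p = 0.
The clause (s) is unit, so s = 1.
The clause (q) is unit, so q = 1.
All clauses are satisfied.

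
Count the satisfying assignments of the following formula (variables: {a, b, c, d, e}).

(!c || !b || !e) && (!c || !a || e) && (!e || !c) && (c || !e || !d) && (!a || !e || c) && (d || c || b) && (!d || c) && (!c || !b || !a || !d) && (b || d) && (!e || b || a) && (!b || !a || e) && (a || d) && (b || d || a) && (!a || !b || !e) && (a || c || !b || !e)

There are 2^5 = 32 truth assignments over (a, b, c, d, e).
Split on b. With b = true, the clauses containing b are satisfied and !b drops from the rest; 1 of the 2^4 = 16 assignments to the other variables satisfy what remains.
With b = false, by the same count on the reduced clause set, 1 assignment works.
(One model: a=F, b=F, c=T, d=T, e=F.)
Total: 1 + 1 = 2.

2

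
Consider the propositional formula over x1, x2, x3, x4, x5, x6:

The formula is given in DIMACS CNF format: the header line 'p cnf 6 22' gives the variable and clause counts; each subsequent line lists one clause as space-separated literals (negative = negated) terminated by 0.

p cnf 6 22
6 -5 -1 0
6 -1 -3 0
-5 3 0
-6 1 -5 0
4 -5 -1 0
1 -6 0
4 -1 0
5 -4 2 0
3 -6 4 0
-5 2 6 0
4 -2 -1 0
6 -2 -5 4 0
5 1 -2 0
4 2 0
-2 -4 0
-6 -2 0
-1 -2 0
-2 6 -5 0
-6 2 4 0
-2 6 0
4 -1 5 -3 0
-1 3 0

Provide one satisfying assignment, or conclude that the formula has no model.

Branch on x5: set x5 = True.
The clause (x3) is unit, so x3 = True.
Branch on x6: set x6 = True.
The clause (x1) is unit, so x1 = True.
The clause (x4) is unit, so x4 = True.
The clause (¬x2) is unit, so x2 = False.
This assignment satisfies each clause.

x1: True, x2: False, x3: True, x4: True, x5: True, x6: True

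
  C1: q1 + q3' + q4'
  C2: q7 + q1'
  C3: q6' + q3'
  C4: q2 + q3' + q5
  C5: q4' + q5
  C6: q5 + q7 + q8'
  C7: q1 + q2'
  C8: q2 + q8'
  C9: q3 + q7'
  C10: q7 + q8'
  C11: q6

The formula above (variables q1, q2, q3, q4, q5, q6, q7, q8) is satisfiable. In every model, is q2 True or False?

Suppose q2 = 1.
The clause (q1) is unit, so q1 = 1.
The clause (q7) is unit, so q7 = 1.
The clause (q3) is unit, so q3 = 1.
The clause (q6') is unit, so q6 = 0.
That conflicts with the unit clause (q6).
So every satisfying assignment has q2 = False.

False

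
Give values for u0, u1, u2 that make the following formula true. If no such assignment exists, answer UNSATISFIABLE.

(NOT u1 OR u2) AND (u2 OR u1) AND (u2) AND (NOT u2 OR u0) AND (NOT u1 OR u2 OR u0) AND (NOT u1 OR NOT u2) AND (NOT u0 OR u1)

From the singleton clause (u2), u2 = true.
From the singleton clause (u0), u0 = true.
From the singleton clause (NOT u1), u1 = false.
But (u1) is also a unit clause — contradiction.

UNSATISFIABLE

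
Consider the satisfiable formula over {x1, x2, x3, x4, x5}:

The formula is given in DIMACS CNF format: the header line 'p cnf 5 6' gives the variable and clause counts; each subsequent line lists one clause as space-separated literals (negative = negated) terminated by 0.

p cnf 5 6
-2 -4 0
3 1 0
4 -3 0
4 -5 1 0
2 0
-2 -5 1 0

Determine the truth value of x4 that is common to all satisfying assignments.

Suppose x4 = True.
From the singleton clause (¬x2), x2 = False.
That conflicts with the unit clause (x2).
So every satisfying assignment has x4 = False.

False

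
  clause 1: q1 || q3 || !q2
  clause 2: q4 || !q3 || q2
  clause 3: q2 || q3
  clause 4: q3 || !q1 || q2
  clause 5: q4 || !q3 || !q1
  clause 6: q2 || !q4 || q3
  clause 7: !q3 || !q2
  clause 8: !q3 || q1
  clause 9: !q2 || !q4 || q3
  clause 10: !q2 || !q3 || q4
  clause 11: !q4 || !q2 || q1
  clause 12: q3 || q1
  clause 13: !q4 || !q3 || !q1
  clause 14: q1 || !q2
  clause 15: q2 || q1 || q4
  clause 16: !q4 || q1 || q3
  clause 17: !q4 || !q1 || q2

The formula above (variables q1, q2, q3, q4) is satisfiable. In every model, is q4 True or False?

Suppose q4 = true.
Try q2 = true.
(!q3) alone gives q3 = false.
That conflicts with the unit clause (q3).
That branch fails; take q2 = false instead.
(q3) alone gives q3 = true.
(q1) alone gives q1 = true.
That conflicts with the unit clause (!q1).
Neither q2 = true nor q2 = false works.
So every satisfying assignment has q4 = False.

False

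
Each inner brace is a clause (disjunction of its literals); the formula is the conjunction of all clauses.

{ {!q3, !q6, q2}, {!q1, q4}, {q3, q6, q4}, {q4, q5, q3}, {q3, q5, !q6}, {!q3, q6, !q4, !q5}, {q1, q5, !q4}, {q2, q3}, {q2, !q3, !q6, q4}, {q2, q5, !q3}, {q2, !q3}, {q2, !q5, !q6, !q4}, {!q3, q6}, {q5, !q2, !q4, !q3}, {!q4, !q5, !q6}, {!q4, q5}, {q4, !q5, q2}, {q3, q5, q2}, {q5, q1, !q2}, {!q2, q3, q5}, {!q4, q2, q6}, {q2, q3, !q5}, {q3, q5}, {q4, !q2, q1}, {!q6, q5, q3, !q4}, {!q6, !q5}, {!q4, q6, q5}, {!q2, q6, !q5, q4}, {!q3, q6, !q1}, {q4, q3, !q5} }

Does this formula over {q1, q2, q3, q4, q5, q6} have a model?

Yes, satisfiable

Suppose q1 = false.
Suppose q5 = true.
(!q6) alone gives q6 = false.
(!q3) alone gives q3 = false.
(q4) alone gives q4 = true.
(q2) alone gives q2 = true.
This assignment satisfies each clause.
A satisfying assignment: q1=false, q2=true, q3=false, q4=true, q5=true, q6=false.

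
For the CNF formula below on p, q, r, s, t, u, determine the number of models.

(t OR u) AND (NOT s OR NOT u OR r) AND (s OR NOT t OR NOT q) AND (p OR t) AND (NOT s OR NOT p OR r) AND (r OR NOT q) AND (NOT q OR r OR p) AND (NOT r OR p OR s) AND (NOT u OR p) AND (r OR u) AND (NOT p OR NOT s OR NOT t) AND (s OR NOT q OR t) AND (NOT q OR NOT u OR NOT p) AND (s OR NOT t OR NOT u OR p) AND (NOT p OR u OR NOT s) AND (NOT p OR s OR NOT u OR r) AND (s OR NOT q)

There are 2^6 = 64 truth assignments over (p, q, r, s, t, u).
Split on t. With t = true, the clauses containing t are satisfied and NOT t drops from the rest; 4 of the 2^5 = 32 assignments to the other variables satisfy what remains.
With t = false, by the same count on the reduced clause set, 2 assignments work.
(One model: p=F, q=F, r=T, s=T, t=T, u=F.)
Total: 4 + 2 = 6.

6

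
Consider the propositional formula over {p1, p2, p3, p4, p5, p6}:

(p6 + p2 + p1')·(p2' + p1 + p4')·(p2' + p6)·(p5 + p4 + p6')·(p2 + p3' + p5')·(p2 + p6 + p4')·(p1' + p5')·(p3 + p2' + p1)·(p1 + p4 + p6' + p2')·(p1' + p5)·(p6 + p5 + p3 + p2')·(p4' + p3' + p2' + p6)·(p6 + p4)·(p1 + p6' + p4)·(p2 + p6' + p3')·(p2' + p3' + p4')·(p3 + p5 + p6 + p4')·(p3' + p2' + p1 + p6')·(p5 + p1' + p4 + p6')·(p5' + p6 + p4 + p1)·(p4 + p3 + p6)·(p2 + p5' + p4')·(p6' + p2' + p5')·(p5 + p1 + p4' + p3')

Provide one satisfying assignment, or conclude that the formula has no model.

p1 ↦ 0,  p2 ↦ 0,  p3 ↦ 0,  p4 ↦ 1,  p5 ↦ 0,  p6 ↦ 1

Case p2 = 0:
Case p6 = 1:
Unit clause (p3') forces p3 = 0.
Case p5 = 0:
Unit clause (p4) forces p4 = 1.
Unit clause (p1') forces p1 = 0.
All clauses are satisfied.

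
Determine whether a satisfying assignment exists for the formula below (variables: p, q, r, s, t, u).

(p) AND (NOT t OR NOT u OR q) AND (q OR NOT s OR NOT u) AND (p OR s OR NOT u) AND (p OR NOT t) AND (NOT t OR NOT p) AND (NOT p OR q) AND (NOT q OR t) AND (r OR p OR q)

Unit clause (p) forces p = true.
Unit clause (NOT t) forces t = false.
Unit clause (q) forces q = true.
But (NOT q) is also a unit clause — contradiction.
No assignment satisfies every clause.

No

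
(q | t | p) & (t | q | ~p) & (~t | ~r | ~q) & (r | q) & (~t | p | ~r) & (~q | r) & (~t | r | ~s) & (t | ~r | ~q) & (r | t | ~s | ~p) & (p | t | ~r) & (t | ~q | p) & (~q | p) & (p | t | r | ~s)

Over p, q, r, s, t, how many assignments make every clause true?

2

There are 2^5 = 32 truth assignments over (p, q, r, s, t).
Split on q. With q = 1, the clauses containing q are satisfied and ~q drops from the rest; 0 of the 2^4 = 16 assignments to the other variables satisfy what remains.
With q = 0, by the same count on the reduced clause set, 2 assignments work.
Total: 0 + 2 = 2.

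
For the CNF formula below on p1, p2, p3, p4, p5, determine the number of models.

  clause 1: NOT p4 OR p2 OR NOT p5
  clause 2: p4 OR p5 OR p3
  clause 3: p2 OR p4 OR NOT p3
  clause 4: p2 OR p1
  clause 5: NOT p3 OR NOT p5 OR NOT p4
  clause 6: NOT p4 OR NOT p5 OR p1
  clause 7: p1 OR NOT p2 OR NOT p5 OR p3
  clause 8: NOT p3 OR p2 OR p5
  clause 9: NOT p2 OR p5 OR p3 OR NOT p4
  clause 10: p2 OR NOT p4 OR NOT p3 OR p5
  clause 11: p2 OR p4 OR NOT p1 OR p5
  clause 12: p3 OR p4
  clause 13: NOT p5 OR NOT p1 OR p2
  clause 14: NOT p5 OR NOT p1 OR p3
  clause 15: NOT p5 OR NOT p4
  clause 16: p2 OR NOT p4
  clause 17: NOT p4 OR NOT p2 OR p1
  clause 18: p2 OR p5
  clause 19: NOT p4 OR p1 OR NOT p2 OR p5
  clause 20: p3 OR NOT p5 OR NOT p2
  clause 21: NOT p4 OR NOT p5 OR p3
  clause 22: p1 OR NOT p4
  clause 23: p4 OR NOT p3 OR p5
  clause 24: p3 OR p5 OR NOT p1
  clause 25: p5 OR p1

3

There are 2^5 = 32 truth assignments over (p1, p2, p3, p4, p5).
Split on p2. With p2 = true, the clauses containing p2 are satisfied and NOT p2 drops from the rest; 3 of the 2^4 = 16 assignments to the other variables satisfy what remains.
With p2 = false, by the same count on the reduced clause set, 0 assignments work.
Total: 3 + 0 = 3.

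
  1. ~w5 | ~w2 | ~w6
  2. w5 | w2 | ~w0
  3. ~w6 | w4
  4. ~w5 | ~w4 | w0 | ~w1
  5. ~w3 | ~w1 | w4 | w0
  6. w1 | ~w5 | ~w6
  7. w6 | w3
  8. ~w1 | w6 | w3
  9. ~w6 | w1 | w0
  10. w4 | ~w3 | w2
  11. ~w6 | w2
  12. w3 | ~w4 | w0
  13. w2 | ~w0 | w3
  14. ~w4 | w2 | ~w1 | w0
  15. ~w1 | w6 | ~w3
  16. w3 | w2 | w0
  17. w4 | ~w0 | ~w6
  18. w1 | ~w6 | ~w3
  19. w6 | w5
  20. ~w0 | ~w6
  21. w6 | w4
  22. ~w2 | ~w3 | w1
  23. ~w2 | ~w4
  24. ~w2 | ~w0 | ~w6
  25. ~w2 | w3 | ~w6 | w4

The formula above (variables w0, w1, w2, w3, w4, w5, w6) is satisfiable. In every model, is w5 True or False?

Suppose w5 = 0.
The clause (w6) is unit, so w6 = 1.
The clause (w4) is unit, so w4 = 1.
The clause (w2) is unit, so w2 = 1.
But (~w2) is also a unit clause — contradiction.
So every satisfying assignment has w5 = True.

True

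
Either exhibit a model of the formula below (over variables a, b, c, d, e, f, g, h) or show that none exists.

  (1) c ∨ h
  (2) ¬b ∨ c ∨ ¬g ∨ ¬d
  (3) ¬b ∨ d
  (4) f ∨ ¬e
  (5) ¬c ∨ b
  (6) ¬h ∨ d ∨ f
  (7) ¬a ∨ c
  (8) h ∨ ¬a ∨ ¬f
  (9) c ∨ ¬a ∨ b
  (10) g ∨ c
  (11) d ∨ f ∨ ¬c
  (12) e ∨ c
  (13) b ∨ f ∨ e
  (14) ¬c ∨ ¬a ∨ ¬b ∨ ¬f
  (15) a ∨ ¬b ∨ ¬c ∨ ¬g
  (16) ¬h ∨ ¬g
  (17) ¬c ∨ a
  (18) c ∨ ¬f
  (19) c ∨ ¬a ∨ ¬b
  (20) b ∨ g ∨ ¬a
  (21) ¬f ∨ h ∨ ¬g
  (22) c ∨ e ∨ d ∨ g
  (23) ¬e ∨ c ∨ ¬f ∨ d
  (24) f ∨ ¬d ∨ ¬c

Case c = True:
(b) alone gives b = True.
(d) alone gives d = True.
(a) alone gives a = True.
(¬f) alone gives f = False.
Now (f) is unsatisfied and unit — conflict.
Undo c and try c = False.
(h) alone gives h = True.
(¬a) alone gives a = False.
(g) alone gives g = True.
Now (¬g) is unsatisfied and unit — conflict.
Either choice for c ends in contradiction.

UNSATISFIABLE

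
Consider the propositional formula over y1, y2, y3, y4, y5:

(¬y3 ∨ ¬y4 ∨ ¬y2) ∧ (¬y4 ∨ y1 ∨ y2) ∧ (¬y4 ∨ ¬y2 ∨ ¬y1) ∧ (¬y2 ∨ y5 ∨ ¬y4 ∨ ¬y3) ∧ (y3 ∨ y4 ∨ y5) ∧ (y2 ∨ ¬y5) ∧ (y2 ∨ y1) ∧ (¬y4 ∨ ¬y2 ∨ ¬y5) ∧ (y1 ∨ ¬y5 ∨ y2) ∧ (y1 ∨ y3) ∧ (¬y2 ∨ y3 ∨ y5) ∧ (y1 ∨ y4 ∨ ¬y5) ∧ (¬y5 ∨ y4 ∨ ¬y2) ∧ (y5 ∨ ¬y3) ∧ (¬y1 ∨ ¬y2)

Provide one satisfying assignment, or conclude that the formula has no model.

Branch on y2: set y2 = False.
From the singleton clause (¬y5), y5 = False.
From the singleton clause (y1), y1 = True.
From the singleton clause (¬y3), y3 = False.
From the singleton clause (y4), y4 = True.
This assignment satisfies each clause.

y1: True; y2: False; y3: False; y4: True; y5: False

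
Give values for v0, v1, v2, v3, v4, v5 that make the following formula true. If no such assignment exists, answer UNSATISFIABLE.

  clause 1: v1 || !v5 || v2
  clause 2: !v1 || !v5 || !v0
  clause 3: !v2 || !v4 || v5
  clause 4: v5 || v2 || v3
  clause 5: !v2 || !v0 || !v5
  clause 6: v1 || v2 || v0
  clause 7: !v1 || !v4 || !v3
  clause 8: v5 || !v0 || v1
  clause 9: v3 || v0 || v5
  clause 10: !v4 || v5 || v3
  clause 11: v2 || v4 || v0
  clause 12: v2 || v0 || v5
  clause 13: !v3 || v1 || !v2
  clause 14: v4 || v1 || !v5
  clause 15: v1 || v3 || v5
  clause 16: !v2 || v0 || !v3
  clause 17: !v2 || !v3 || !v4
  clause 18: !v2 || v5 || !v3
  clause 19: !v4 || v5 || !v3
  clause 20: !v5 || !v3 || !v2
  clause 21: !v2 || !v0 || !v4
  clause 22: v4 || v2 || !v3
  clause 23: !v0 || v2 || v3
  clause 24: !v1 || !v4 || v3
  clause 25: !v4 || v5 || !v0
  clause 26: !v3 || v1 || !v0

Case v1 = true:
Case v5 = false:
Case v2 = true:
(!v4) alone gives v4 = false.
(!v3) alone gives v3 = false.
(v0) alone gives v0 = true.
This assignment satisfies each clause.

v0=true; v1=true; v2=true; v3=false; v4=false; v5=false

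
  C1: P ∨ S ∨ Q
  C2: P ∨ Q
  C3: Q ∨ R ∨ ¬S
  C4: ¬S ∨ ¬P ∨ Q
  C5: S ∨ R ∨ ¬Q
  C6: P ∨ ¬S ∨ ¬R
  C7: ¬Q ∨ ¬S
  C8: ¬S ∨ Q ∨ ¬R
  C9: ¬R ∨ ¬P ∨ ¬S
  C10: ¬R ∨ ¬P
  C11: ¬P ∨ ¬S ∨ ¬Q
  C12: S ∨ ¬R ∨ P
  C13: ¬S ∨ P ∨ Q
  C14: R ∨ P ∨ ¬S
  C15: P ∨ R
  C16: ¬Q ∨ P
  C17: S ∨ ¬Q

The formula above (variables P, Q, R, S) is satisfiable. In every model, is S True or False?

False

Suppose S = True.
Unit clause (¬Q) forces Q = False.
Unit clause (P) forces P = True.
Now (¬P) is unsatisfied and unit — conflict.
So every satisfying assignment has S = False.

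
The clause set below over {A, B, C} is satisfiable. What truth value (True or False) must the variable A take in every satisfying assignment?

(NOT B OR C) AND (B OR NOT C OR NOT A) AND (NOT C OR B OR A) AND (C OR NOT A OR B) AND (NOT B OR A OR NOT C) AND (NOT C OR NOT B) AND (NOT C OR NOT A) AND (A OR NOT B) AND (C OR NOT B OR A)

Suppose A = true.
From the singleton clause (NOT C), C = false.
From the singleton clause (NOT B), B = false.
But (B) is also a unit clause — contradiction.
So every satisfying assignment has A = False.

False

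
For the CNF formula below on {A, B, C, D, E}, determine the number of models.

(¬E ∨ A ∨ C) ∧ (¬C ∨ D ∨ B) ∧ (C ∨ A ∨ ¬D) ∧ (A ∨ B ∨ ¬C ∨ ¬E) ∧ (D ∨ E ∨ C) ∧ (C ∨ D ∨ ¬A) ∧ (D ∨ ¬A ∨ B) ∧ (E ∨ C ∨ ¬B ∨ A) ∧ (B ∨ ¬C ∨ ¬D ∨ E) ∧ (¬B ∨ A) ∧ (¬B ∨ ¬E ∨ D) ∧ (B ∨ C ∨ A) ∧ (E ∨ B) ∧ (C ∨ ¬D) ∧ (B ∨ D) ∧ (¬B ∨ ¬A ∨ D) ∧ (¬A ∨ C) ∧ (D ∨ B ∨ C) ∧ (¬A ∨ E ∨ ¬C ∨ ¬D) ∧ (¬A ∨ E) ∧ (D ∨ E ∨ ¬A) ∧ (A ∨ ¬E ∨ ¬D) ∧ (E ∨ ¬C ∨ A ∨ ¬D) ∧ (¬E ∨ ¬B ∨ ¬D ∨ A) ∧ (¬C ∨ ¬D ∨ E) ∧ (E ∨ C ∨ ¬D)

There are 2^5 = 32 truth assignments over (A, B, C, D, E).
Split on A. With A = True, the clauses containing A are satisfied and ¬A drops from the rest; 2 of the 2^4 = 16 assignments to the other variables satisfy what remains.
With A = False, by the same count on the reduced clause set, 0 assignments work.
(One model: A=T, B=F, C=T, D=T, E=T.)
Total: 2 + 0 = 2.

2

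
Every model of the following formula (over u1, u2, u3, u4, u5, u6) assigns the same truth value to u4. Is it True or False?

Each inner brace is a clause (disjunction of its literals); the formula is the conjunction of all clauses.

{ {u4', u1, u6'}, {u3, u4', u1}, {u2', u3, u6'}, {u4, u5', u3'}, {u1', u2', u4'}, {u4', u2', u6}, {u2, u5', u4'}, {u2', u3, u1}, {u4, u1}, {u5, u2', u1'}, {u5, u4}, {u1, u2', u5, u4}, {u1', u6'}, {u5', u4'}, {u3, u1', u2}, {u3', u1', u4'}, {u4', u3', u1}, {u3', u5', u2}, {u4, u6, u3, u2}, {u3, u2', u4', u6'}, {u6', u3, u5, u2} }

False

Suppose u4 = 1.
The clause (u5') is unit, so u5 = 0.
Suppose u1 = 1.
The clause (u2') is unit, so u2 = 0.
The clause (u6') is unit, so u6 = 0.
The clause (u3) is unit, so u3 = 1.
That conflicts with the unit clause (u3').
Backtrack on u1: now try u1 = 0.
The clause (u6') is unit, so u6 = 0.
The clause (u3) is unit, so u3 = 1.
That conflicts with the unit clause (u3').
Either choice for u1 ends in contradiction.
So every satisfying assignment has u4 = False.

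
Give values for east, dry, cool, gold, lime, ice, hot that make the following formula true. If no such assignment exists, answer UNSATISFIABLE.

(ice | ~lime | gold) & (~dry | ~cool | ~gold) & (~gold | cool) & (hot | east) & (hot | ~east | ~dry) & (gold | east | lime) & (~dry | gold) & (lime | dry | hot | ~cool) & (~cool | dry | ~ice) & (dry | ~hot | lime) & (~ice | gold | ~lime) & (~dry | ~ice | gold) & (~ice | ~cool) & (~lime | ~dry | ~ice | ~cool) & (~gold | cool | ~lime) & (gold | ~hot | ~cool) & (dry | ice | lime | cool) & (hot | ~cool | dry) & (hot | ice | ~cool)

Suppose gold = 0.
The clause (~dry) is unit, so dry = 0.
Suppose ice = 1.
The clause (~cool) is unit, so cool = 0.
The clause (~lime) is unit, so lime = 0.
The clause (east) is unit, so east = 1.
The clause (~hot) is unit, so hot = 0.
All clauses are satisfied.

east: 1, dry: 0, cool: 0, gold: 0, lime: 0, ice: 1, hot: 0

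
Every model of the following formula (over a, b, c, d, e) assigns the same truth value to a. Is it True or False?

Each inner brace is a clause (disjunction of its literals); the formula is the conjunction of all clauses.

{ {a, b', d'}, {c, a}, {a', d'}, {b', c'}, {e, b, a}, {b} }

True

Suppose a = 0.
(c) alone gives c = 1.
(b') alone gives b = 0.
But (b) is also a unit clause — contradiction.
So every satisfying assignment has a = True.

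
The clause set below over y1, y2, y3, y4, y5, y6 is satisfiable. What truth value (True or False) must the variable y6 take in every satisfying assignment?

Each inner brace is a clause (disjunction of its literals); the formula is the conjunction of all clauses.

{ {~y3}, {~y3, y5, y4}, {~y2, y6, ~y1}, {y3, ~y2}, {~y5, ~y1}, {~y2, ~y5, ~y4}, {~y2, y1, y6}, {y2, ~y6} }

False

Suppose y6 = 1.
(~y3) alone gives y3 = 0.
(~y2) alone gives y2 = 0.
Now (y2) is unsatisfied and unit — conflict.
So every satisfying assignment has y6 = False.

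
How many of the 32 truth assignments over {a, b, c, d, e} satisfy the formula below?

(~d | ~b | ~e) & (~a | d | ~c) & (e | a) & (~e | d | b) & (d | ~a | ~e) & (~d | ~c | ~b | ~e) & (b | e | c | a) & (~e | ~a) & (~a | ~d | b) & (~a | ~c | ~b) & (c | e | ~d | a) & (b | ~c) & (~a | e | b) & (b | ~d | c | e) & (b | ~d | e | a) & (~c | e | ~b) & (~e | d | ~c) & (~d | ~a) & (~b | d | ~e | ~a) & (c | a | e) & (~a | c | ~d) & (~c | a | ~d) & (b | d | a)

3

There are 2^5 = 32 truth assignments over (a, b, c, d, e).
Split on a. With a = 1, the clauses containing a are satisfied and ~a drops from the rest; 1 of the 2^4 = 16 assignments to the other variables satisfy what remains.
With a = 0, by the same count on the reduced clause set, 2 assignments work.
Total: 1 + 2 = 3.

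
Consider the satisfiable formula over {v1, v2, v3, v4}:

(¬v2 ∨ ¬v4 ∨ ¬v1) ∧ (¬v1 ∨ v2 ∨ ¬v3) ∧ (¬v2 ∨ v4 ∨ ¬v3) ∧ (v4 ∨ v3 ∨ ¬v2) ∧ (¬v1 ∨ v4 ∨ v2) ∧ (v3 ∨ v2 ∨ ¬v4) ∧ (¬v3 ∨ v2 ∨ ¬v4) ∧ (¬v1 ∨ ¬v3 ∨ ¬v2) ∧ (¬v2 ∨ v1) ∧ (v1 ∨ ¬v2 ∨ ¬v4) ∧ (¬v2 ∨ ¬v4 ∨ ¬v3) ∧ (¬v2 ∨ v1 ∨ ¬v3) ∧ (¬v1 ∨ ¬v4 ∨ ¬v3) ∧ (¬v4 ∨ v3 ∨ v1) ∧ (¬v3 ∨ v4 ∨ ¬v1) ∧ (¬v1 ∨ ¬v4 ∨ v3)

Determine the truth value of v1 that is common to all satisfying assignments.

Suppose v1 = True.
Try v2 = False.
The clause (¬v3) is unit, so v3 = False.
The clause (v4) is unit, so v4 = True.
But (¬v4) is also a unit clause — contradiction.
Undo v2 and try v2 = True.
The clause (¬v4) is unit, so v4 = False.
The clause (¬v3) is unit, so v3 = False.
But (v3) is also a unit clause — contradiction.
Both values of v2 lead to a conflict.
So every satisfying assignment has v1 = False.

False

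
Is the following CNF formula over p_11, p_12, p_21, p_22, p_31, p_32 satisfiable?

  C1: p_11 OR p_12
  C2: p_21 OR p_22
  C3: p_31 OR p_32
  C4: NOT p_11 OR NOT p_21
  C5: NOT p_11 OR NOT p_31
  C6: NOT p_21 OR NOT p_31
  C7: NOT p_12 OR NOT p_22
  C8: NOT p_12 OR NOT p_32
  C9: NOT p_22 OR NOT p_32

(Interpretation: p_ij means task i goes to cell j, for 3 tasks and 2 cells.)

Unsatisfiable

Suppose p_11 = true.
From the singleton clause (NOT p_21), p_21 = false.
From the singleton clause (p_22), p_22 = true.
From the singleton clause (NOT p_31), p_31 = false.
From the singleton clause (p_32), p_32 = true.
Now (NOT p_32) is unsatisfied and unit — conflict.
So p_11 must be the other value — set p_11 = false.
From the singleton clause (p_12), p_12 = true.
From the singleton clause (NOT p_22), p_22 = false.
From the singleton clause (p_21), p_21 = true.
From the singleton clause (NOT p_31), p_31 = false.
From the singleton clause (p_32), p_32 = true.
Now (NOT p_32) is unsatisfied and unit — conflict.
Neither p_11 = true nor p_11 = false works.
No assignment satisfies every clause.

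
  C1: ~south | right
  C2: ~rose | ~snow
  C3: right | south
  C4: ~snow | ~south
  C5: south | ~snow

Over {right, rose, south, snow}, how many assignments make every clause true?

4

There are 2^4 = 16 truth assignments over (right, rose, south, snow).
Split on rose. With rose = 1, the clauses containing rose are satisfied and ~rose drops from the rest; 2 of the 2^3 = 8 assignments to the other variables satisfy what remains.
With rose = 0, by the same count on the reduced clause set, 2 assignments work.
Total: 2 + 2 = 4.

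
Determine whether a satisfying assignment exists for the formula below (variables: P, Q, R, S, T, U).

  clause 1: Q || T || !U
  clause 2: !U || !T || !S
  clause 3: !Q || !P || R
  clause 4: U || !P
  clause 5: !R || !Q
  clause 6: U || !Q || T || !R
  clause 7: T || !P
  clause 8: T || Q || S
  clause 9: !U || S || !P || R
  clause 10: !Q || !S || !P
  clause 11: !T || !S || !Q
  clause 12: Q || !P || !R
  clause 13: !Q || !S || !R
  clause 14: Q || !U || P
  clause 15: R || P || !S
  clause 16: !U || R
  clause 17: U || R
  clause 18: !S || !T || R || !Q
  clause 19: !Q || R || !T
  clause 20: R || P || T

Yes, satisfiable

Branch on U: set U = false.
(!P) alone gives P = false.
(R) alone gives R = true.
(!Q) alone gives Q = false.
Branch on T: set T = true.
Every clause is now satisfied; S is unconstrained.
A satisfying assignment: P ↦ false, Q ↦ false, R ↦ true, S ↦ false, T ↦ true, U ↦ false.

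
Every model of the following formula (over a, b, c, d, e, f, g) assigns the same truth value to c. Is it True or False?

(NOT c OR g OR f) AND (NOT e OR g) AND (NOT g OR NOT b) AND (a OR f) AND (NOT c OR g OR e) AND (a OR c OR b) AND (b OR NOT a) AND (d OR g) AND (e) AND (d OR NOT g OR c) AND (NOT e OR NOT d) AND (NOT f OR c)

True

Suppose c = false.
From the singleton clause (e), e = true.
From the singleton clause (g), g = true.
From the singleton clause (NOT b), b = false.
From the singleton clause (a), a = true.
But (NOT a) is also a unit clause — contradiction.
So every satisfying assignment has c = True.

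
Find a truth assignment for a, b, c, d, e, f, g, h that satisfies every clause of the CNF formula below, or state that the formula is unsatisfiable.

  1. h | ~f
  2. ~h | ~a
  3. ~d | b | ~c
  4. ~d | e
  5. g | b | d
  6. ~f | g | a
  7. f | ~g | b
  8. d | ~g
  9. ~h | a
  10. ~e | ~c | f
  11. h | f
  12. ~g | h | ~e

UNSATISFIABLE

Suppose h = 1.
From the singleton clause (~a), a = 0.
But (a) is also a unit clause — contradiction.
Undo h and try h = 0.
From the singleton clause (~f), f = 0.
But (f) is also a unit clause — contradiction.
Neither h = 1 nor h = 0 works.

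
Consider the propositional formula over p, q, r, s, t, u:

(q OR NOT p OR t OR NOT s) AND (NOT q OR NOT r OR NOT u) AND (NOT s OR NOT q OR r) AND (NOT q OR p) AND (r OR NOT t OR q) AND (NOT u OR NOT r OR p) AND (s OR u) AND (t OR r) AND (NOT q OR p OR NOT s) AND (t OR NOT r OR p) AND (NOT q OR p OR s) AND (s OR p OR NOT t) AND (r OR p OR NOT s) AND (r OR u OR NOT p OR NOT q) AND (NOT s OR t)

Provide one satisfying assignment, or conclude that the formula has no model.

p ↦ true, q ↦ false, r ↦ true, s ↦ true, t ↦ true, u ↦ true

Case q = false:
Case r = true:
Case u = true:
Unit clause (p) forces p = true.
Case t = true:
All clauses hold; s can take either value.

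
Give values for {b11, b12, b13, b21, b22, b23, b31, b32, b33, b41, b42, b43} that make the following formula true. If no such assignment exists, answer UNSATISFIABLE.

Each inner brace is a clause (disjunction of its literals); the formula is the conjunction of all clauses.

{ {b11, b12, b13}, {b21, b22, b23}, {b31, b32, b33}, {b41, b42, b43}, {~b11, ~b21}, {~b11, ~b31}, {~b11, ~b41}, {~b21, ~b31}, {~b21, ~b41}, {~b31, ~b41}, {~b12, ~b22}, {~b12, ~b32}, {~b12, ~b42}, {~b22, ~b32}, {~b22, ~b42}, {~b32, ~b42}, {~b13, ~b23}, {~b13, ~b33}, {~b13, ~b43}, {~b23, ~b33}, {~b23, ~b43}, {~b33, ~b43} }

UNSATISFIABLE

Case b11 = 0:
Case b12 = 1:
(~b22) alone gives b22 = 0.
(~b32) alone gives b32 = 0.
(~b42) alone gives b42 = 0.
Case b21 = 1:
(~b31) alone gives b31 = 0.
(b33) alone gives b33 = 1.
(~b41) alone gives b41 = 0.
(b43) alone gives b43 = 1.
But (~b43) is also a unit clause — contradiction.
Undo b21 and try b21 = 0.
(b23) alone gives b23 = 1.
(~b13) alone gives b13 = 0.
(~b33) alone gives b33 = 0.
(b31) alone gives b31 = 1.
(~b41) alone gives b41 = 0.
(b43) alone gives b43 = 1.
But (~b43) is also a unit clause — contradiction.
Both values of b21 lead to a conflict.
Undo b12 and try b12 = 0.
(b13) alone gives b13 = 1.
(~b23) alone gives b23 = 0.
(~b33) alone gives b33 = 0.
(~b43) alone gives b43 = 0.
Case b21 = 1:
(~b31) alone gives b31 = 0.
(b32) alone gives b32 = 1.
(~b41) alone gives b41 = 0.
(b42) alone gives b42 = 1.
But (~b42) is also a unit clause — contradiction.
Undo b21 and try b21 = 0.
(b22) alone gives b22 = 1.
(~b32) alone gives b32 = 0.
(b31) alone gives b31 = 1.
(~b41) alone gives b41 = 0.
(b42) alone gives b42 = 1.
But (~b42) is also a unit clause — contradiction.
Both values of b21 lead to a conflict.
Both values of b12 lead to a conflict.
Undo b11 and try b11 = 1.
(~b21) alone gives b21 = 0.
(~b31) alone gives b31 = 0.
(~b41) alone gives b41 = 0.
Case b22 = 1:
(~b12) alone gives b12 = 0.
(~b32) alone gives b32 = 0.
(b33) alone gives b33 = 1.
(~b42) alone gives b42 = 0.
(b43) alone gives b43 = 1.
But (~b43) is also a unit clause — contradiction.
Undo b22 and try b22 = 0.
(b23) alone gives b23 = 1.
(~b13) alone gives b13 = 0.
(~b33) alone gives b33 = 0.
(b32) alone gives b32 = 1.
(~b12) alone gives b12 = 0.
(~b42) alone gives b42 = 0.
(b43) alone gives b43 = 1.
But (~b43) is also a unit clause — contradiction.
Both values of b22 lead to a conflict.
Both values of b11 lead to a conflict.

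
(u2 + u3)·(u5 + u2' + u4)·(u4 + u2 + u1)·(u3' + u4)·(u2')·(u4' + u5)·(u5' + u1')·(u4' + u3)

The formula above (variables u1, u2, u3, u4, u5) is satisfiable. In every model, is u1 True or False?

False

Suppose u1 = 1.
The clause (u2') is unit, so u2 = 0.
The clause (u3) is unit, so u3 = 1.
The clause (u4) is unit, so u4 = 1.
The clause (u5) is unit, so u5 = 1.
That conflicts with the unit clause (u5').
So every satisfying assignment has u1 = False.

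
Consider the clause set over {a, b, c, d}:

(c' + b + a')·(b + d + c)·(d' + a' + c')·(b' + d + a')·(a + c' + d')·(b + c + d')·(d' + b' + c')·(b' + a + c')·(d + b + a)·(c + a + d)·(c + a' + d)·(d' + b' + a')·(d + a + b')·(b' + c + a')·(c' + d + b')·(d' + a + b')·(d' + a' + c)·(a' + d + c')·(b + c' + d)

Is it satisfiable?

No

Case c = 0:
Case b = 1:
The clause (a') is unit, so a = 0.
The clause (d) is unit, so d = 1.
That conflicts with the unit clause (d').
That branch fails; take b = 0 instead.
The clause (d) is unit, so d = 1.
That conflicts with the unit clause (d').
Neither b = 1 nor b = 0 works.
That branch fails; take c = 1 instead.
Case b = 1:
The clause (d') is unit, so d = 0.
That conflicts with the unit clause (d).
That branch fails; take b = 0 instead.
The clause (a') is unit, so a = 0.
The clause (d') is unit, so d = 0.
That conflicts with the unit clause (d).
Neither b = 1 nor b = 0 works.
Neither c = 1 nor c = 0 works.
No assignment satisfies every clause.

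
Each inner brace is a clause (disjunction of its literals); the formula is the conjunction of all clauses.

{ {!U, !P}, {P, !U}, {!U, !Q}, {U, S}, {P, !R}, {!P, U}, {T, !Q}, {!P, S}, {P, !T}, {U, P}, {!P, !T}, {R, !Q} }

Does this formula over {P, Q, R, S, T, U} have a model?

Try U = false.
From the singleton clause (S), S = true.
From the singleton clause (!P), P = false.
Now (P) is unsatisfied and unit — conflict.
So U must be the other value — set U = true.
From the singleton clause (!P), P = false.
Now (P) is unsatisfied and unit — conflict.
Neither U = true nor U = false works.
No assignment satisfies every clause.

No, unsatisfiable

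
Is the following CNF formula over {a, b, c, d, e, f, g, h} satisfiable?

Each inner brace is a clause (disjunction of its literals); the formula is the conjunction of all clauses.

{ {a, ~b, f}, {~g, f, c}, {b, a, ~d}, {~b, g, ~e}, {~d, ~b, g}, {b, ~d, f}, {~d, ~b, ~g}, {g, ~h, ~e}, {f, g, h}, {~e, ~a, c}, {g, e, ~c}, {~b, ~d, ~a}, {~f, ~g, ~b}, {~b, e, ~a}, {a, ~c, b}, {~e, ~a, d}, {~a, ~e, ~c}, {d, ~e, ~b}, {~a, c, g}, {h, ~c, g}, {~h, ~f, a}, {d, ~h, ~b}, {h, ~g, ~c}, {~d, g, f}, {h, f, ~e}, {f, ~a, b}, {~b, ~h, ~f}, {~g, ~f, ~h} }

Yes

Try a = 0.
Try b = 0.
From the singleton clause (~d), d = 0.
From the singleton clause (~c), c = 0.
Try g = 0.
Try h = 1.
From the singleton clause (~e), e = 0.
From the singleton clause (~f), f = 0.
All clauses are satisfied.
A satisfying assignment: a=0,  b=0,  c=0,  d=0,  e=0,  f=0,  g=0,  h=1.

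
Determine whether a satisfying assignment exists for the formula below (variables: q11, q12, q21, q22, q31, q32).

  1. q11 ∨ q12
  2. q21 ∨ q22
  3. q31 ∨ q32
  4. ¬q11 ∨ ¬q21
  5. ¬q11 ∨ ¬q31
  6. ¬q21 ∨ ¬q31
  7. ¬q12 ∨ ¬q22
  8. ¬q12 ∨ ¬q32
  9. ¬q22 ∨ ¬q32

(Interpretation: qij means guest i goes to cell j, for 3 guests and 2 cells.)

Try q11 = True.
Unit clause (¬q21) forces q21 = False.
Unit clause (q22) forces q22 = True.
Unit clause (¬q31) forces q31 = False.
Unit clause (q32) forces q32 = True.
Now (¬q32) is unsatisfied and unit — conflict.
That branch fails; take q11 = False instead.
Unit clause (q12) forces q12 = True.
Unit clause (¬q22) forces q22 = False.
Unit clause (q21) forces q21 = True.
Unit clause (¬q31) forces q31 = False.
Unit clause (q32) forces q32 = True.
Now (¬q32) is unsatisfied and unit — conflict.
Either choice for q11 ends in contradiction.
No assignment satisfies every clause.

No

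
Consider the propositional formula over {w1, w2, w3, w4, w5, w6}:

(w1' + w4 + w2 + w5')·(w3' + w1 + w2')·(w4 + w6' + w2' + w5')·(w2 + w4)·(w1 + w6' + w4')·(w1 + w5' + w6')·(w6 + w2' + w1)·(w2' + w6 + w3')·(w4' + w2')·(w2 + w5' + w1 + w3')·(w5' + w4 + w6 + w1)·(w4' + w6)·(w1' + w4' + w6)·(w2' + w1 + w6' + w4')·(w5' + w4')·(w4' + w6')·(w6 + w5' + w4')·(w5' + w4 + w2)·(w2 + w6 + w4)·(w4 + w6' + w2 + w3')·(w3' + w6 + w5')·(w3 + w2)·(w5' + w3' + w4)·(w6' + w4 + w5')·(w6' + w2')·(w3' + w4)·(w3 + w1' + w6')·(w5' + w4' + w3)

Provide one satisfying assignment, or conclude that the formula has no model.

Case w2 = 1:
From the singleton clause (w4'), w4 = 0.
From the singleton clause (w6'), w6 = 0.
From the singleton clause (w1), w1 = 1.
From the singleton clause (w3'), w3 = 0.
No clause remains; w5 is free.

w1=1, w2=1, w3=0, w4=0, w5=1, w6=0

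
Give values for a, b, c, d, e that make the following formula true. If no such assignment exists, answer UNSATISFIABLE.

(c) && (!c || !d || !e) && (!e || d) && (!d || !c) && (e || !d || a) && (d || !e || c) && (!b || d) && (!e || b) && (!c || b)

UNSATISFIABLE

(c) alone gives c = true.
(!d) alone gives d = false.
(!e) alone gives e = false.
(!b) alone gives b = false.
But (b) is also a unit clause — contradiction.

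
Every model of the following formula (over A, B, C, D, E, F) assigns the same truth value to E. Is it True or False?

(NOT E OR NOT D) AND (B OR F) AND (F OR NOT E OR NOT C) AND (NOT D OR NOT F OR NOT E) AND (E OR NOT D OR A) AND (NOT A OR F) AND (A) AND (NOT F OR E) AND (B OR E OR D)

True

Suppose E = false.
Unit clause (A) forces A = true.
Unit clause (F) forces F = true.
But (NOT F) is also a unit clause — contradiction.
So every satisfying assignment has E = True.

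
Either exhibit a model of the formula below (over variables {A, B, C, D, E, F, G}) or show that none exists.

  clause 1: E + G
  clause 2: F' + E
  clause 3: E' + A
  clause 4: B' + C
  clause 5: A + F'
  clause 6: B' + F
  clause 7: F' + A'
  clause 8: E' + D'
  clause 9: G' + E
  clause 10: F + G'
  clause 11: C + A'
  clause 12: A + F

A ↦ 1,  B ↦ 0,  C ↦ 1,  D ↦ 0,  E ↦ 1,  F ↦ 0,  G ↦ 0

Case E = 1:
(A) alone gives A = 1.
(F') alone gives F = 0.
(B') alone gives B = 0.
(D') alone gives D = 0.
(G') alone gives G = 0.
(C) alone gives C = 1.
This assignment satisfies each clause.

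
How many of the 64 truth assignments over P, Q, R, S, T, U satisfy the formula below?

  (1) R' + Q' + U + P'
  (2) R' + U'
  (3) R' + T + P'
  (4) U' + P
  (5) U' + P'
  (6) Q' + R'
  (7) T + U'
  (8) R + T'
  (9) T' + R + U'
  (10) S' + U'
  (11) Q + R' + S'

11

There are 2^6 = 64 truth assignments over (P, Q, R, S, T, U).
Split on R. With R = 1, the clauses containing R are satisfied and R' drops from the rest; 3 of the 2^5 = 32 assignments to the other variables satisfy what remains.
With R = 0, by the same count on the reduced clause set, 8 assignments work.
(One model: P=F, Q=F, R=F, S=F, T=F, U=F.)
Total: 3 + 8 = 11.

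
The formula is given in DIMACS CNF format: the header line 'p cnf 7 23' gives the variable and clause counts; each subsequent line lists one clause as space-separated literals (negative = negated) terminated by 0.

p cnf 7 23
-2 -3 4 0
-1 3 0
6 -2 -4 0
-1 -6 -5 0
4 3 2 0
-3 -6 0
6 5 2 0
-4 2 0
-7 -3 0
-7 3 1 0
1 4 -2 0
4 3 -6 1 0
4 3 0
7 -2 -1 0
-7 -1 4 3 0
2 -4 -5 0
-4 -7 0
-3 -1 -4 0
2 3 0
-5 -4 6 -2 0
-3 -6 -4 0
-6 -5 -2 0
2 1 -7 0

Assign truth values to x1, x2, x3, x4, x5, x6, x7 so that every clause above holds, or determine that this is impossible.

x1=False,  x2=False,  x3=True,  x4=False,  x5=True,  x6=False,  x7=False

Try x1 = False.
Try x3 = True.
Unit clause (¬x6) forces x6 = False.
Unit clause (¬x7) forces x7 = False.
Try x2 = False.
Unit clause (x5) forces x5 = True.
Unit clause (¬x4) forces x4 = False.
This assignment satisfies each clause.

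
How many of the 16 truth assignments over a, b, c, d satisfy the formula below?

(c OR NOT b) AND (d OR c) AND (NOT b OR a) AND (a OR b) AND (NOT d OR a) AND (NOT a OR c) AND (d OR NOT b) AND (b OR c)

There are 2^4 = 16 truth assignments over (a, b, c, d).
Check each against the 8 clauses (columns in the order a, b, c, d):
  F F F F  ✗ fails (d OR c)
  F F F T  ✗ fails (a OR b)
  F F T F  ✗ fails (a OR b)
  F F T T  ✗ fails (a OR b)
  F T F F  ✗ fails (c OR NOT b)
  F T F T  ✗ fails (c OR NOT b)
  F T T F  ✗ fails (NOT b OR a)
  F T T T  ✗ fails (NOT b OR a)
  T F F F  ✗ fails (d OR c)
  T F F T  ✗ fails (NOT a OR c)
  T F T F  ✓ satisfies all
  T F T T  ✓ satisfies all
  T T F F  ✗ fails (c OR NOT b)
  T T F T  ✗ fails (c OR NOT b)
  T T T F  ✗ fails (d OR NOT b)
  T T T T  ✓ satisfies all
3 of the 16 rows are models.

3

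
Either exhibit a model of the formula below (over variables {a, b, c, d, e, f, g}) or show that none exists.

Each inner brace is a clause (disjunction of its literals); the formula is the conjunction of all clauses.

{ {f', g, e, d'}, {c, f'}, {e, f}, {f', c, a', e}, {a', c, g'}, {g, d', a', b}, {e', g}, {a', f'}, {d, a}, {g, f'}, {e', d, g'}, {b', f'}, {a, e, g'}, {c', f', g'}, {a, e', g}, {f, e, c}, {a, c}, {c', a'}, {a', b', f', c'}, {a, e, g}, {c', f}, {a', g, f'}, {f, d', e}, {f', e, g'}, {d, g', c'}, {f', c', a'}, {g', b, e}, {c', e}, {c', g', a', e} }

Branch on c: set c = 1.
(a') alone gives a = 0.
(d) alone gives d = 1.
(f) alone gives f = 1.
(g) alone gives g = 1.
But (g') is also a unit clause — contradiction.
So c must be the other value — set c = 0.
(f') alone gives f = 0.
(e) alone gives e = 1.
(g) alone gives g = 1.
(a') alone gives a = 0.
But (a) is also a unit clause — contradiction.
Either choice for c ends in contradiction.

UNSATISFIABLE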